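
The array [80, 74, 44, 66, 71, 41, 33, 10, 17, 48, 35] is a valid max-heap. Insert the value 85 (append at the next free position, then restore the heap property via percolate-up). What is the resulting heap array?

append 85 at index 11 → [80, 74, 44, 66, 71, 41, 33, 10, 17, 48, 35, 85]
85 > parent 41 at index 5, swap → [80, 74, 44, 66, 71, 85, 33, 10, 17, 48, 35, 41]
85 > parent 44 at index 2, swap → [80, 74, 85, 66, 71, 44, 33, 10, 17, 48, 35, 41]
85 > parent 80 at index 0, swap → [85, 74, 80, 66, 71, 44, 33, 10, 17, 48, 35, 41]

[85, 74, 80, 66, 71, 44, 33, 10, 17, 48, 35, 41]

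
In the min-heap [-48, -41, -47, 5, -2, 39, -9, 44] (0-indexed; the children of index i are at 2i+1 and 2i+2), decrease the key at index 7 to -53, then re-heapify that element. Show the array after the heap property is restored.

set index 7 from 44 to -53 → [-48, -41, -47, 5, -2, 39, -9, -53]
-53 < parent 5 at index 3, swap → [-48, -41, -47, -53, -2, 39, -9, 5]
-53 < parent -41 at index 1, swap → [-48, -53, -47, -41, -2, 39, -9, 5]
-53 < parent -48 at index 0, swap → [-53, -48, -47, -41, -2, 39, -9, 5]

[-53, -48, -47, -41, -2, 39, -9, 5]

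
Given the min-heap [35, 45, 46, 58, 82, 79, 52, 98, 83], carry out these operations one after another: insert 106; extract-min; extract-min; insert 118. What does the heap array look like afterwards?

insert 106:
  append 106 at index 9 → [35, 45, 46, 58, 82, 79, 52, 98, 83, 106] (no swap needed)
extract-min → returns 35:
  remove root 35; move last element 106 to root → [106, 45, 46, 58, 82, 79, 52, 98, 83]
  106 vs smaller child 45 at index 1, swap → [45, 106, 46, 58, 82, 79, 52, 98, 83]
  106 vs smaller child 58 at index 3, swap → [45, 58, 46, 106, 82, 79, 52, 98, 83]
  106 vs smaller child 83 at index 8, swap → [45, 58, 46, 83, 82, 79, 52, 98, 106]
extract-min → returns 45:
  remove root 45; move last element 106 to root → [106, 58, 46, 83, 82, 79, 52, 98]
  106 vs smaller child 46 at index 2, swap → [46, 58, 106, 83, 82, 79, 52, 98]
  106 vs smaller child 52 at index 6, swap → [46, 58, 52, 83, 82, 79, 106, 98]
insert 118:
  append 118 at index 8 → [46, 58, 52, 83, 82, 79, 106, 98, 118] (no swap needed)

[46, 58, 52, 83, 82, 79, 106, 98, 118]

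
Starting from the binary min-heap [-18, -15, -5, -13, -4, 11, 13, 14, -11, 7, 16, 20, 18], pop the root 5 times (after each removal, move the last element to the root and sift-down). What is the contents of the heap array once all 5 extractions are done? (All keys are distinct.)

extract-min #1 returns -18:
  remove root -18; move last element 18 to root → [18, -15, -5, -13, -4, 11, 13, 14, -11, 7, 16, 20]
  18 vs smaller child -15 at index 1, swap → [-15, 18, -5, -13, -4, 11, 13, 14, -11, 7, 16, 20]
  18 vs smaller child -13 at index 3, swap → [-15, -13, -5, 18, -4, 11, 13, 14, -11, 7, 16, 20]
  18 vs smaller child -11 at index 8, swap → [-15, -13, -5, -11, -4, 11, 13, 14, 18, 7, 16, 20]
extract-min #2 returns -15:
  remove root -15; move last element 20 to root → [20, -13, -5, -11, -4, 11, 13, 14, 18, 7, 16]
  20 vs smaller child -13 at index 1, swap → [-13, 20, -5, -11, -4, 11, 13, 14, 18, 7, 16]
  20 vs smaller child -11 at index 3, swap → [-13, -11, -5, 20, -4, 11, 13, 14, 18, 7, 16]
  20 vs smaller child 14 at index 7, swap → [-13, -11, -5, 14, -4, 11, 13, 20, 18, 7, 16]
extract-min #3 returns -13:
  remove root -13; move last element 16 to root → [16, -11, -5, 14, -4, 11, 13, 20, 18, 7]
  16 vs smaller child -11 at index 1, swap → [-11, 16, -5, 14, -4, 11, 13, 20, 18, 7]
  16 vs smaller child -4 at index 4, swap → [-11, -4, -5, 14, 16, 11, 13, 20, 18, 7]
  16 vs only child 7 at index 9, swap → [-11, -4, -5, 14, 7, 11, 13, 20, 18, 16]
extract-min #4 returns -11:
  remove root -11; move last element 16 to root → [16, -4, -5, 14, 7, 11, 13, 20, 18]
  16 vs smaller child -5 at index 2, swap → [-5, -4, 16, 14, 7, 11, 13, 20, 18]
  16 vs smaller child 11 at index 5, swap → [-5, -4, 11, 14, 7, 16, 13, 20, 18]
extract-min #5 returns -5:
  remove root -5; move last element 18 to root → [18, -4, 11, 14, 7, 16, 13, 20]
  18 vs smaller child -4 at index 1, swap → [-4, 18, 11, 14, 7, 16, 13, 20]
  18 vs smaller child 7 at index 4, swap → [-4, 7, 11, 14, 18, 16, 13, 20]

[-4, 7, 11, 14, 18, 16, 13, 20]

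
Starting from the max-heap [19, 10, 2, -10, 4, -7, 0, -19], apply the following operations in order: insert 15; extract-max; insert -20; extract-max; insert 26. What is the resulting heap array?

insert 15:
  append 15 at index 8 → [19, 10, 2, -10, 4, -7, 0, -19, 15]
  15 > parent -10 at index 3, swap → [19, 10, 2, 15, 4, -7, 0, -19, -10]
  15 > parent 10 at index 1, swap → [19, 15, 2, 10, 4, -7, 0, -19, -10]
extract-max → returns 19:
  remove root 19; move last element -10 to root → [-10, 15, 2, 10, 4, -7, 0, -19]
  -10 vs larger child 15 at index 1, swap → [15, -10, 2, 10, 4, -7, 0, -19]
  -10 vs larger child 10 at index 3, swap → [15, 10, 2, -10, 4, -7, 0, -19]
insert -20:
  append -20 at index 8 → [15, 10, 2, -10, 4, -7, 0, -19, -20] (no swap needed)
extract-max → returns 15:
  remove root 15; move last element -20 to root → [-20, 10, 2, -10, 4, -7, 0, -19]
  -20 vs larger child 10 at index 1, swap → [10, -20, 2, -10, 4, -7, 0, -19]
  -20 vs larger child 4 at index 4, swap → [10, 4, 2, -10, -20, -7, 0, -19]
insert 26:
  append 26 at index 8 → [10, 4, 2, -10, -20, -7, 0, -19, 26]
  26 > parent -10 at index 3, swap → [10, 4, 2, 26, -20, -7, 0, -19, -10]
  26 > parent 4 at index 1, swap → [10, 26, 2, 4, -20, -7, 0, -19, -10]
  26 > parent 10 at index 0, swap → [26, 10, 2, 4, -20, -7, 0, -19, -10]

[26, 10, 2, 4, -20, -7, 0, -19, -10]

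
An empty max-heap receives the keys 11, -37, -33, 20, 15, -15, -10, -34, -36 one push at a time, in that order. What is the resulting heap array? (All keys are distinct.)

[20, 15, -10, -34, 11, -33, -15, -37, -36]

Insert 11:
  append 11 at index 0 → [11] (no swap needed)
Insert -37:
  append -37 at index 1 → [11, -37] (no swap needed)
Insert -33:
  append -33 at index 2 → [11, -37, -33] (no swap needed)
Insert 20:
  append 20 at index 3 → [11, -37, -33, 20]
  20 > parent -37 at index 1, swap → [11, 20, -33, -37]
  20 > parent 11 at index 0, swap → [20, 11, -33, -37]
Insert 15:
  append 15 at index 4 → [20, 11, -33, -37, 15]
  15 > parent 11 at index 1, swap → [20, 15, -33, -37, 11]
Insert -15:
  append -15 at index 5 → [20, 15, -33, -37, 11, -15]
  -15 > parent -33 at index 2, swap → [20, 15, -15, -37, 11, -33]
Insert -10:
  append -10 at index 6 → [20, 15, -15, -37, 11, -33, -10]
  -10 > parent -15 at index 2, swap → [20, 15, -10, -37, 11, -33, -15]
Insert -34:
  append -34 at index 7 → [20, 15, -10, -37, 11, -33, -15, -34]
  -34 > parent -37 at index 3, swap → [20, 15, -10, -34, 11, -33, -15, -37]
Insert -36:
  append -36 at index 8 → [20, 15, -10, -34, 11, -33, -15, -37, -36] (no swap needed)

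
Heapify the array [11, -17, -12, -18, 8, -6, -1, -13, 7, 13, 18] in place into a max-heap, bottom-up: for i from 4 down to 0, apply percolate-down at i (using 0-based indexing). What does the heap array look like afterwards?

[18, 13, -1, 7, 11, -6, -12, -13, -18, -17, 8]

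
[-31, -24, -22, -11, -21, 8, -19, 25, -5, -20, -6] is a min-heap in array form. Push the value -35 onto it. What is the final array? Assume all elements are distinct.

append -35 at index 11 → [-31, -24, -22, -11, -21, 8, -19, 25, -5, -20, -6, -35]
-35 < parent 8 at index 5, swap → [-31, -24, -22, -11, -21, -35, -19, 25, -5, -20, -6, 8]
-35 < parent -22 at index 2, swap → [-31, -24, -35, -11, -21, -22, -19, 25, -5, -20, -6, 8]
-35 < parent -31 at index 0, swap → [-35, -24, -31, -11, -21, -22, -19, 25, -5, -20, -6, 8]

[-35, -24, -31, -11, -21, -22, -19, 25, -5, -20, -6, 8]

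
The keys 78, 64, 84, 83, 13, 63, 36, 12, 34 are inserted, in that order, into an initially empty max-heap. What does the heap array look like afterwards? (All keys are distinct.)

Insert 78:
  append 78 at index 0 → [78] (no swap needed)
Insert 64:
  append 64 at index 1 → [78, 64] (no swap needed)
Insert 84:
  append 84 at index 2 → [78, 64, 84]
  84 > parent 78 at index 0, swap → [84, 64, 78]
Insert 83:
  append 83 at index 3 → [84, 64, 78, 83]
  83 > parent 64 at index 1, swap → [84, 83, 78, 64]
Insert 13:
  append 13 at index 4 → [84, 83, 78, 64, 13] (no swap needed)
Insert 63:
  append 63 at index 5 → [84, 83, 78, 64, 13, 63] (no swap needed)
Insert 36:
  append 36 at index 6 → [84, 83, 78, 64, 13, 63, 36] (no swap needed)
Insert 12:
  append 12 at index 7 → [84, 83, 78, 64, 13, 63, 36, 12] (no swap needed)
Insert 34:
  append 34 at index 8 → [84, 83, 78, 64, 13, 63, 36, 12, 34] (no swap needed)

[84, 83, 78, 64, 13, 63, 36, 12, 34]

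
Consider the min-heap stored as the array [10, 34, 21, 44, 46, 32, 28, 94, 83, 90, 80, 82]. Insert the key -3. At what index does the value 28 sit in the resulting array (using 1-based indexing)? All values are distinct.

7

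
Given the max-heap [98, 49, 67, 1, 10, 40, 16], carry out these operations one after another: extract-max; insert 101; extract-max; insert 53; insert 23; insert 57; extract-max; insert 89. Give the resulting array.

[89, 57, 53, 49, 10, 16, 40, 1, 23]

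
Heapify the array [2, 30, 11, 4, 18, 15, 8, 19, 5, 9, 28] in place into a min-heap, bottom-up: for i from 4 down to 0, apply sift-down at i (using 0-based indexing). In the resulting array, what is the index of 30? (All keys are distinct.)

8

sift down from index 4:
  18 vs smaller child 9 at index 9, swap → [2, 30, 11, 4, 9, 15, 8, 19, 5, 18, 28]
sift down from index 3: already satisfies heap property
sift down from index 2:
  11 vs smaller child 8 at index 6, swap → [2, 30, 8, 4, 9, 15, 11, 19, 5, 18, 28]
sift down from index 1:
  30 vs smaller child 4 at index 3, swap → [2, 4, 8, 30, 9, 15, 11, 19, 5, 18, 28]
  30 vs smaller child 5 at index 8, swap → [2, 4, 8, 5, 9, 15, 11, 19, 30, 18, 28]
sift down from index 0: already satisfies heap property
resulting array: [2, 4, 8, 5, 9, 15, 11, 19, 30, 18, 28]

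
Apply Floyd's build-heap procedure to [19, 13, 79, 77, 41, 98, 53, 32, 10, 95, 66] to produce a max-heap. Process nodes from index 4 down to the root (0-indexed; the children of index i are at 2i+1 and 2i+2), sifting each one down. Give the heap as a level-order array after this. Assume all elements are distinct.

[98, 95, 79, 77, 66, 19, 53, 32, 10, 41, 13]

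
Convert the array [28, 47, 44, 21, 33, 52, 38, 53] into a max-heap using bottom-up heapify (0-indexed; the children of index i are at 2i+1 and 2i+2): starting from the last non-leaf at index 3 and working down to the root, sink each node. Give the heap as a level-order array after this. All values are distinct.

sift down from index 3:
  21 vs only child 53 at index 7, swap → [28, 47, 44, 53, 33, 52, 38, 21]
sift down from index 2:
  44 vs larger child 52 at index 5, swap → [28, 47, 52, 53, 33, 44, 38, 21]
sift down from index 1:
  47 vs larger child 53 at index 3, swap → [28, 53, 52, 47, 33, 44, 38, 21]
sift down from index 0:
  28 vs larger child 53 at index 1, swap → [53, 28, 52, 47, 33, 44, 38, 21]
  28 vs larger child 47 at index 3, swap → [53, 47, 52, 28, 33, 44, 38, 21]

[53, 47, 52, 28, 33, 44, 38, 21]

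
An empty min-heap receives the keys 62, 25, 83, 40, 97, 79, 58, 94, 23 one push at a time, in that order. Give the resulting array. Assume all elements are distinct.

[23, 25, 58, 40, 97, 83, 79, 94, 62]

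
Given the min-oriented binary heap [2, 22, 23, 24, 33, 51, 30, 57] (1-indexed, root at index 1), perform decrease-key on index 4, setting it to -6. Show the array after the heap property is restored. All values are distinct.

set index 4 from 24 to -6 → [2, 22, 23, -6, 33, 51, 30, 57]
-6 < parent 22 at index 2, swap → [2, -6, 23, 22, 33, 51, 30, 57]
-6 < parent 2 at index 1, swap → [-6, 2, 23, 22, 33, 51, 30, 57]

[-6, 2, 23, 22, 33, 51, 30, 57]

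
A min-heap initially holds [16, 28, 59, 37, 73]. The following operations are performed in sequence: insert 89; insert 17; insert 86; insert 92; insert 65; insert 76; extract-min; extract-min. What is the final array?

[28, 37, 59, 73, 65, 89, 76, 86, 92]

insert 89:
  append 89 at index 5 → [16, 28, 59, 37, 73, 89] (no swap needed)
insert 17:
  append 17 at index 6 → [16, 28, 59, 37, 73, 89, 17]
  17 < parent 59 at index 2, swap → [16, 28, 17, 37, 73, 89, 59]
insert 86:
  append 86 at index 7 → [16, 28, 17, 37, 73, 89, 59, 86] (no swap needed)
insert 92:
  append 92 at index 8 → [16, 28, 17, 37, 73, 89, 59, 86, 92] (no swap needed)
insert 65:
  append 65 at index 9 → [16, 28, 17, 37, 73, 89, 59, 86, 92, 65]
  65 < parent 73 at index 4, swap → [16, 28, 17, 37, 65, 89, 59, 86, 92, 73]
insert 76:
  append 76 at index 10 → [16, 28, 17, 37, 65, 89, 59, 86, 92, 73, 76] (no swap needed)
extract-min → returns 16:
  remove root 16; move last element 76 to root → [76, 28, 17, 37, 65, 89, 59, 86, 92, 73]
  76 vs smaller child 17 at index 2, swap → [17, 28, 76, 37, 65, 89, 59, 86, 92, 73]
  76 vs smaller child 59 at index 6, swap → [17, 28, 59, 37, 65, 89, 76, 86, 92, 73]
extract-min → returns 17:
  remove root 17; move last element 73 to root → [73, 28, 59, 37, 65, 89, 76, 86, 92]
  73 vs smaller child 28 at index 1, swap → [28, 73, 59, 37, 65, 89, 76, 86, 92]
  73 vs smaller child 37 at index 3, swap → [28, 37, 59, 73, 65, 89, 76, 86, 92]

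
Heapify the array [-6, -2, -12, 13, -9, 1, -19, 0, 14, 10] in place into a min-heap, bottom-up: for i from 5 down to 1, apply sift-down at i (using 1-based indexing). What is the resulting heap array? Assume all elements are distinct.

[-19, -9, -12, 0, -2, 1, -6, 13, 14, 10]

sift down from index 5: already satisfies heap property
sift down from index 4:
  13 vs smaller child 0 at index 8, swap → [-6, -2, -12, 0, -9, 1, -19, 13, 14, 10]
sift down from index 3:
  -12 vs smaller child -19 at index 7, swap → [-6, -2, -19, 0, -9, 1, -12, 13, 14, 10]
sift down from index 2:
  -2 vs smaller child -9 at index 5, swap → [-6, -9, -19, 0, -2, 1, -12, 13, 14, 10]
sift down from index 1:
  -6 vs smaller child -19 at index 3, swap → [-19, -9, -6, 0, -2, 1, -12, 13, 14, 10]
  -6 vs smaller child -12 at index 7, swap → [-19, -9, -12, 0, -2, 1, -6, 13, 14, 10]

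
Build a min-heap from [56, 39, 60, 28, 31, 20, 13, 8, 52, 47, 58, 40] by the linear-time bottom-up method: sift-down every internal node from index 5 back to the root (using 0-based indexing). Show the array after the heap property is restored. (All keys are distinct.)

[8, 28, 13, 39, 31, 20, 60, 56, 52, 47, 58, 40]

sift down from index 5: already satisfies heap property
sift down from index 4: already satisfies heap property
sift down from index 3:
  28 vs smaller child 8 at index 7, swap → [56, 39, 60, 8, 31, 20, 13, 28, 52, 47, 58, 40]
sift down from index 2:
  60 vs smaller child 13 at index 6, swap → [56, 39, 13, 8, 31, 20, 60, 28, 52, 47, 58, 40]
sift down from index 1:
  39 vs smaller child 8 at index 3, swap → [56, 8, 13, 39, 31, 20, 60, 28, 52, 47, 58, 40]
  39 vs smaller child 28 at index 7, swap → [56, 8, 13, 28, 31, 20, 60, 39, 52, 47, 58, 40]
sift down from index 0:
  56 vs smaller child 8 at index 1, swap → [8, 56, 13, 28, 31, 20, 60, 39, 52, 47, 58, 40]
  56 vs smaller child 28 at index 3, swap → [8, 28, 13, 56, 31, 20, 60, 39, 52, 47, 58, 40]
  56 vs smaller child 39 at index 7, swap → [8, 28, 13, 39, 31, 20, 60, 56, 52, 47, 58, 40]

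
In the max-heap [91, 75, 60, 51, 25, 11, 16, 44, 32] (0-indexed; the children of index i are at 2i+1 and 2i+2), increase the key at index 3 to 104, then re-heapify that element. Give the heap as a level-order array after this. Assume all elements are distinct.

set index 3 from 51 to 104 → [91, 75, 60, 104, 25, 11, 16, 44, 32]
104 > parent 75 at index 1, swap → [91, 104, 60, 75, 25, 11, 16, 44, 32]
104 > parent 91 at index 0, swap → [104, 91, 60, 75, 25, 11, 16, 44, 32]

[104, 91, 60, 75, 25, 11, 16, 44, 32]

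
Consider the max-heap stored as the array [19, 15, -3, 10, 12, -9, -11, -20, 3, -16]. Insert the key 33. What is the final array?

[33, 19, -3, 10, 15, -9, -11, -20, 3, -16, 12]

append 33 at index 10 → [19, 15, -3, 10, 12, -9, -11, -20, 3, -16, 33]
33 > parent 12 at index 4, swap → [19, 15, -3, 10, 33, -9, -11, -20, 3, -16, 12]
33 > parent 15 at index 1, swap → [19, 33, -3, 10, 15, -9, -11, -20, 3, -16, 12]
33 > parent 19 at index 0, swap → [33, 19, -3, 10, 15, -9, -11, -20, 3, -16, 12]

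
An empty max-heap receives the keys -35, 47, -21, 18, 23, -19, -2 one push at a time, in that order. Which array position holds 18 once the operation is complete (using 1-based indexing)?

5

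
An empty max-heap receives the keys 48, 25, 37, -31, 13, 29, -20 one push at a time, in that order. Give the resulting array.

[48, 25, 37, -31, 13, 29, -20]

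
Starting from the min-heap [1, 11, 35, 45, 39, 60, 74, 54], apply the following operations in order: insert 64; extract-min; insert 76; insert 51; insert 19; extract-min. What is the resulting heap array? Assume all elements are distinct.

insert 64:
  append 64 at index 8 → [1, 11, 35, 45, 39, 60, 74, 54, 64] (no swap needed)
extract-min → returns 1:
  remove root 1; move last element 64 to root → [64, 11, 35, 45, 39, 60, 74, 54]
  64 vs smaller child 11 at index 1, swap → [11, 64, 35, 45, 39, 60, 74, 54]
  64 vs smaller child 39 at index 4, swap → [11, 39, 35, 45, 64, 60, 74, 54]
insert 76:
  append 76 at index 8 → [11, 39, 35, 45, 64, 60, 74, 54, 76] (no swap needed)
insert 51:
  append 51 at index 9 → [11, 39, 35, 45, 64, 60, 74, 54, 76, 51]
  51 < parent 64 at index 4, swap → [11, 39, 35, 45, 51, 60, 74, 54, 76, 64]
insert 19:
  append 19 at index 10 → [11, 39, 35, 45, 51, 60, 74, 54, 76, 64, 19]
  19 < parent 51 at index 4, swap → [11, 39, 35, 45, 19, 60, 74, 54, 76, 64, 51]
  19 < parent 39 at index 1, swap → [11, 19, 35, 45, 39, 60, 74, 54, 76, 64, 51]
extract-min → returns 11:
  remove root 11; move last element 51 to root → [51, 19, 35, 45, 39, 60, 74, 54, 76, 64]
  51 vs smaller child 19 at index 1, swap → [19, 51, 35, 45, 39, 60, 74, 54, 76, 64]
  51 vs smaller child 39 at index 4, swap → [19, 39, 35, 45, 51, 60, 74, 54, 76, 64]

[19, 39, 35, 45, 51, 60, 74, 54, 76, 64]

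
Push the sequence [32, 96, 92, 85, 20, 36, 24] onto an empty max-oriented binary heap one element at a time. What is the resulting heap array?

Insert 32:
  append 32 at index 0 → [32] (no swap needed)
Insert 96:
  append 96 at index 1 → [32, 96]
  96 > parent 32 at index 0, swap → [96, 32]
Insert 92:
  append 92 at index 2 → [96, 32, 92] (no swap needed)
Insert 85:
  append 85 at index 3 → [96, 32, 92, 85]
  85 > parent 32 at index 1, swap → [96, 85, 92, 32]
Insert 20:
  append 20 at index 4 → [96, 85, 92, 32, 20] (no swap needed)
Insert 36:
  append 36 at index 5 → [96, 85, 92, 32, 20, 36] (no swap needed)
Insert 24:
  append 24 at index 6 → [96, 85, 92, 32, 20, 36, 24] (no swap needed)

[96, 85, 92, 32, 20, 36, 24]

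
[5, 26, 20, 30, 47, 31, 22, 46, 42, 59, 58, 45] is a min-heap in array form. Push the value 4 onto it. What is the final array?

[4, 26, 5, 30, 47, 20, 22, 46, 42, 59, 58, 45, 31]

append 4 at index 12 → [5, 26, 20, 30, 47, 31, 22, 46, 42, 59, 58, 45, 4]
4 < parent 31 at index 5, swap → [5, 26, 20, 30, 47, 4, 22, 46, 42, 59, 58, 45, 31]
4 < parent 20 at index 2, swap → [5, 26, 4, 30, 47, 20, 22, 46, 42, 59, 58, 45, 31]
4 < parent 5 at index 0, swap → [4, 26, 5, 30, 47, 20, 22, 46, 42, 59, 58, 45, 31]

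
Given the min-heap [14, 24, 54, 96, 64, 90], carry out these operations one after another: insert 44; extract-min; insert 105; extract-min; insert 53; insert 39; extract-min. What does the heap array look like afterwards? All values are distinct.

[44, 54, 53, 96, 64, 105, 90]

insert 44:
  append 44 at index 6 → [14, 24, 54, 96, 64, 90, 44]
  44 < parent 54 at index 2, swap → [14, 24, 44, 96, 64, 90, 54]
extract-min → returns 14:
  remove root 14; move last element 54 to root → [54, 24, 44, 96, 64, 90]
  54 vs smaller child 24 at index 1, swap → [24, 54, 44, 96, 64, 90]
insert 105:
  append 105 at index 6 → [24, 54, 44, 96, 64, 90, 105] (no swap needed)
extract-min → returns 24:
  remove root 24; move last element 105 to root → [105, 54, 44, 96, 64, 90]
  105 vs smaller child 44 at index 2, swap → [44, 54, 105, 96, 64, 90]
  105 vs only child 90 at index 5, swap → [44, 54, 90, 96, 64, 105]
insert 53:
  append 53 at index 6 → [44, 54, 90, 96, 64, 105, 53]
  53 < parent 90 at index 2, swap → [44, 54, 53, 96, 64, 105, 90]
insert 39:
  append 39 at index 7 → [44, 54, 53, 96, 64, 105, 90, 39]
  39 < parent 96 at index 3, swap → [44, 54, 53, 39, 64, 105, 90, 96]
  39 < parent 54 at index 1, swap → [44, 39, 53, 54, 64, 105, 90, 96]
  39 < parent 44 at index 0, swap → [39, 44, 53, 54, 64, 105, 90, 96]
extract-min → returns 39:
  remove root 39; move last element 96 to root → [96, 44, 53, 54, 64, 105, 90]
  96 vs smaller child 44 at index 1, swap → [44, 96, 53, 54, 64, 105, 90]
  96 vs smaller child 54 at index 3, swap → [44, 54, 53, 96, 64, 105, 90]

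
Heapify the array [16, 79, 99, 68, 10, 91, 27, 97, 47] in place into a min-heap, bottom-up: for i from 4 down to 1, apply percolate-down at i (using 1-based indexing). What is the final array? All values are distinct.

sift down from index 4:
  68 vs smaller child 47 at index 9, swap → [16, 79, 99, 47, 10, 91, 27, 97, 68]
sift down from index 3:
  99 vs smaller child 27 at index 7, swap → [16, 79, 27, 47, 10, 91, 99, 97, 68]
sift down from index 2:
  79 vs smaller child 10 at index 5, swap → [16, 10, 27, 47, 79, 91, 99, 97, 68]
sift down from index 1:
  16 vs smaller child 10 at index 2, swap → [10, 16, 27, 47, 79, 91, 99, 97, 68]

[10, 16, 27, 47, 79, 91, 99, 97, 68]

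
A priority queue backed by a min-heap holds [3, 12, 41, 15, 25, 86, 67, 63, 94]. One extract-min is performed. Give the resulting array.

remove root 3; move last element 94 to root → [94, 12, 41, 15, 25, 86, 67, 63]
94 vs smaller child 12 at index 1, swap → [12, 94, 41, 15, 25, 86, 67, 63]
94 vs smaller child 15 at index 3, swap → [12, 15, 41, 94, 25, 86, 67, 63]
94 vs only child 63 at index 7, swap → [12, 15, 41, 63, 25, 86, 67, 94]

[12, 15, 41, 63, 25, 86, 67, 94]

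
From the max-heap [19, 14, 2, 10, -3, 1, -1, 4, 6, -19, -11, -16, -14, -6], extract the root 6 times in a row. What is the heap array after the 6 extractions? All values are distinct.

extract-max #1 returns 19:
  remove root 19; move last element -6 to root → [-6, 14, 2, 10, -3, 1, -1, 4, 6, -19, -11, -16, -14]
  -6 vs larger child 14 at index 1, swap → [14, -6, 2, 10, -3, 1, -1, 4, 6, -19, -11, -16, -14]
  -6 vs larger child 10 at index 3, swap → [14, 10, 2, -6, -3, 1, -1, 4, 6, -19, -11, -16, -14]
  -6 vs larger child 6 at index 8, swap → [14, 10, 2, 6, -3, 1, -1, 4, -6, -19, -11, -16, -14]
extract-max #2 returns 14:
  remove root 14; move last element -14 to root → [-14, 10, 2, 6, -3, 1, -1, 4, -6, -19, -11, -16]
  -14 vs larger child 10 at index 1, swap → [10, -14, 2, 6, -3, 1, -1, 4, -6, -19, -11, -16]
  -14 vs larger child 6 at index 3, swap → [10, 6, 2, -14, -3, 1, -1, 4, -6, -19, -11, -16]
  -14 vs larger child 4 at index 7, swap → [10, 6, 2, 4, -3, 1, -1, -14, -6, -19, -11, -16]
extract-max #3 returns 10:
  remove root 10; move last element -16 to root → [-16, 6, 2, 4, -3, 1, -1, -14, -6, -19, -11]
  -16 vs larger child 6 at index 1, swap → [6, -16, 2, 4, -3, 1, -1, -14, -6, -19, -11]
  -16 vs larger child 4 at index 3, swap → [6, 4, 2, -16, -3, 1, -1, -14, -6, -19, -11]
  -16 vs larger child -6 at index 8, swap → [6, 4, 2, -6, -3, 1, -1, -14, -16, -19, -11]
extract-max #4 returns 6:
  remove root 6; move last element -11 to root → [-11, 4, 2, -6, -3, 1, -1, -14, -16, -19]
  -11 vs larger child 4 at index 1, swap → [4, -11, 2, -6, -3, 1, -1, -14, -16, -19]
  -11 vs larger child -3 at index 4, swap → [4, -3, 2, -6, -11, 1, -1, -14, -16, -19]
extract-max #5 returns 4:
  remove root 4; move last element -19 to root → [-19, -3, 2, -6, -11, 1, -1, -14, -16]
  -19 vs larger child 2 at index 2, swap → [2, -3, -19, -6, -11, 1, -1, -14, -16]
  -19 vs larger child 1 at index 5, swap → [2, -3, 1, -6, -11, -19, -1, -14, -16]
extract-max #6 returns 2:
  remove root 2; move last element -16 to root → [-16, -3, 1, -6, -11, -19, -1, -14]
  -16 vs larger child 1 at index 2, swap → [1, -3, -16, -6, -11, -19, -1, -14]
  -16 vs larger child -1 at index 6, swap → [1, -3, -1, -6, -11, -19, -16, -14]

[1, -3, -1, -6, -11, -19, -16, -14]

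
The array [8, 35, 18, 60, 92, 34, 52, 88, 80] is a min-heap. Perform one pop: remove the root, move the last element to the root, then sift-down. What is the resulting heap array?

[18, 35, 34, 60, 92, 80, 52, 88]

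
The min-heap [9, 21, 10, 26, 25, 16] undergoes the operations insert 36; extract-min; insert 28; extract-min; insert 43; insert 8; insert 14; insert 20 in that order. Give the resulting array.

[8, 14, 28, 16, 20, 36, 43, 26, 21, 25]

insert 36:
  append 36 at index 6 → [9, 21, 10, 26, 25, 16, 36] (no swap needed)
extract-min → returns 9:
  remove root 9; move last element 36 to root → [36, 21, 10, 26, 25, 16]
  36 vs smaller child 10 at index 2, swap → [10, 21, 36, 26, 25, 16]
  36 vs only child 16 at index 5, swap → [10, 21, 16, 26, 25, 36]
insert 28:
  append 28 at index 6 → [10, 21, 16, 26, 25, 36, 28] (no swap needed)
extract-min → returns 10:
  remove root 10; move last element 28 to root → [28, 21, 16, 26, 25, 36]
  28 vs smaller child 16 at index 2, swap → [16, 21, 28, 26, 25, 36]
insert 43:
  append 43 at index 6 → [16, 21, 28, 26, 25, 36, 43] (no swap needed)
insert 8:
  append 8 at index 7 → [16, 21, 28, 26, 25, 36, 43, 8]
  8 < parent 26 at index 3, swap → [16, 21, 28, 8, 25, 36, 43, 26]
  8 < parent 21 at index 1, swap → [16, 8, 28, 21, 25, 36, 43, 26]
  8 < parent 16 at index 0, swap → [8, 16, 28, 21, 25, 36, 43, 26]
insert 14:
  append 14 at index 8 → [8, 16, 28, 21, 25, 36, 43, 26, 14]
  14 < parent 21 at index 3, swap → [8, 16, 28, 14, 25, 36, 43, 26, 21]
  14 < parent 16 at index 1, swap → [8, 14, 28, 16, 25, 36, 43, 26, 21]
insert 20:
  append 20 at index 9 → [8, 14, 28, 16, 25, 36, 43, 26, 21, 20]
  20 < parent 25 at index 4, swap → [8, 14, 28, 16, 20, 36, 43, 26, 21, 25]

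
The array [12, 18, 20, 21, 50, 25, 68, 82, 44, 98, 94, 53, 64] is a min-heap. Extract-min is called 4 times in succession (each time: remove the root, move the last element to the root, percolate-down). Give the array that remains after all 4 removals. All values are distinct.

[25, 44, 53, 64, 50, 98, 68, 82, 94]

extract-min #1 returns 12:
  remove root 12; move last element 64 to root → [64, 18, 20, 21, 50, 25, 68, 82, 44, 98, 94, 53]
  64 vs smaller child 18 at index 1, swap → [18, 64, 20, 21, 50, 25, 68, 82, 44, 98, 94, 53]
  64 vs smaller child 21 at index 3, swap → [18, 21, 20, 64, 50, 25, 68, 82, 44, 98, 94, 53]
  64 vs smaller child 44 at index 8, swap → [18, 21, 20, 44, 50, 25, 68, 82, 64, 98, 94, 53]
extract-min #2 returns 18:
  remove root 18; move last element 53 to root → [53, 21, 20, 44, 50, 25, 68, 82, 64, 98, 94]
  53 vs smaller child 20 at index 2, swap → [20, 21, 53, 44, 50, 25, 68, 82, 64, 98, 94]
  53 vs smaller child 25 at index 5, swap → [20, 21, 25, 44, 50, 53, 68, 82, 64, 98, 94]
extract-min #3 returns 20:
  remove root 20; move last element 94 to root → [94, 21, 25, 44, 50, 53, 68, 82, 64, 98]
  94 vs smaller child 21 at index 1, swap → [21, 94, 25, 44, 50, 53, 68, 82, 64, 98]
  94 vs smaller child 44 at index 3, swap → [21, 44, 25, 94, 50, 53, 68, 82, 64, 98]
  94 vs smaller child 64 at index 8, swap → [21, 44, 25, 64, 50, 53, 68, 82, 94, 98]
extract-min #4 returns 21:
  remove root 21; move last element 98 to root → [98, 44, 25, 64, 50, 53, 68, 82, 94]
  98 vs smaller child 25 at index 2, swap → [25, 44, 98, 64, 50, 53, 68, 82, 94]
  98 vs smaller child 53 at index 5, swap → [25, 44, 53, 64, 50, 98, 68, 82, 94]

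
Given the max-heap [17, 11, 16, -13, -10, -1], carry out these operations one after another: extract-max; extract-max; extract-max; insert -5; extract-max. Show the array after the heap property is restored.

extract-max → returns 17:
  remove root 17; move last element -1 to root → [-1, 11, 16, -13, -10]
  -1 vs larger child 16 at index 2, swap → [16, 11, -1, -13, -10]
extract-max → returns 16:
  remove root 16; move last element -10 to root → [-10, 11, -1, -13]
  -10 vs larger child 11 at index 1, swap → [11, -10, -1, -13]
extract-max → returns 11:
  remove root 11; move last element -13 to root → [-13, -10, -1]
  -13 vs larger child -1 at index 2, swap → [-1, -10, -13]
insert -5:
  append -5 at index 3 → [-1, -10, -13, -5]
  -5 > parent -10 at index 1, swap → [-1, -5, -13, -10]
extract-max → returns -1:
  remove root -1; move last element -10 to root → [-10, -5, -13]
  -10 vs larger child -5 at index 1, swap → [-5, -10, -13]

[-5, -10, -13]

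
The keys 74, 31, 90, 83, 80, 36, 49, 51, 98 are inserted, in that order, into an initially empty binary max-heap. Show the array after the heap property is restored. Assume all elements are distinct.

Insert 74:
  append 74 at index 0 → [74] (no swap needed)
Insert 31:
  append 31 at index 1 → [74, 31] (no swap needed)
Insert 90:
  append 90 at index 2 → [74, 31, 90]
  90 > parent 74 at index 0, swap → [90, 31, 74]
Insert 83:
  append 83 at index 3 → [90, 31, 74, 83]
  83 > parent 31 at index 1, swap → [90, 83, 74, 31]
Insert 80:
  append 80 at index 4 → [90, 83, 74, 31, 80] (no swap needed)
Insert 36:
  append 36 at index 5 → [90, 83, 74, 31, 80, 36] (no swap needed)
Insert 49:
  append 49 at index 6 → [90, 83, 74, 31, 80, 36, 49] (no swap needed)
Insert 51:
  append 51 at index 7 → [90, 83, 74, 31, 80, 36, 49, 51]
  51 > parent 31 at index 3, swap → [90, 83, 74, 51, 80, 36, 49, 31]
Insert 98:
  append 98 at index 8 → [90, 83, 74, 51, 80, 36, 49, 31, 98]
  98 > parent 51 at index 3, swap → [90, 83, 74, 98, 80, 36, 49, 31, 51]
  98 > parent 83 at index 1, swap → [90, 98, 74, 83, 80, 36, 49, 31, 51]
  98 > parent 90 at index 0, swap → [98, 90, 74, 83, 80, 36, 49, 31, 51]

[98, 90, 74, 83, 80, 36, 49, 31, 51]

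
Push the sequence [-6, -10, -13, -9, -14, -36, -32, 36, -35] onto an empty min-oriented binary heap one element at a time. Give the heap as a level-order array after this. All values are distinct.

Insert -6:
  append -6 at index 0 → [-6] (no swap needed)
Insert -10:
  append -10 at index 1 → [-6, -10]
  -10 < parent -6 at index 0, swap → [-10, -6]
Insert -13:
  append -13 at index 2 → [-10, -6, -13]
  -13 < parent -10 at index 0, swap → [-13, -6, -10]
Insert -9:
  append -9 at index 3 → [-13, -6, -10, -9]
  -9 < parent -6 at index 1, swap → [-13, -9, -10, -6]
Insert -14:
  append -14 at index 4 → [-13, -9, -10, -6, -14]
  -14 < parent -9 at index 1, swap → [-13, -14, -10, -6, -9]
  -14 < parent -13 at index 0, swap → [-14, -13, -10, -6, -9]
Insert -36:
  append -36 at index 5 → [-14, -13, -10, -6, -9, -36]
  -36 < parent -10 at index 2, swap → [-14, -13, -36, -6, -9, -10]
  -36 < parent -14 at index 0, swap → [-36, -13, -14, -6, -9, -10]
Insert -32:
  append -32 at index 6 → [-36, -13, -14, -6, -9, -10, -32]
  -32 < parent -14 at index 2, swap → [-36, -13, -32, -6, -9, -10, -14]
Insert 36:
  append 36 at index 7 → [-36, -13, -32, -6, -9, -10, -14, 36] (no swap needed)
Insert -35:
  append -35 at index 8 → [-36, -13, -32, -6, -9, -10, -14, 36, -35]
  -35 < parent -6 at index 3, swap → [-36, -13, -32, -35, -9, -10, -14, 36, -6]
  -35 < parent -13 at index 1, swap → [-36, -35, -32, -13, -9, -10, -14, 36, -6]

[-36, -35, -32, -13, -9, -10, -14, 36, -6]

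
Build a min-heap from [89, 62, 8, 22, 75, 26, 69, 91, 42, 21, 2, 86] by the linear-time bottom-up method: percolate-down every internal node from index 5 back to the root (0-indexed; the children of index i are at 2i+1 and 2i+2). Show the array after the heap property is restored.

[2, 21, 8, 22, 62, 26, 69, 91, 42, 89, 75, 86]

sift down from index 5: already satisfies heap property
sift down from index 4:
  75 vs smaller child 2 at index 10, swap → [89, 62, 8, 22, 2, 26, 69, 91, 42, 21, 75, 86]
sift down from index 3: already satisfies heap property
sift down from index 2: already satisfies heap property
sift down from index 1:
  62 vs smaller child 2 at index 4, swap → [89, 2, 8, 22, 62, 26, 69, 91, 42, 21, 75, 86]
  62 vs smaller child 21 at index 9, swap → [89, 2, 8, 22, 21, 26, 69, 91, 42, 62, 75, 86]
sift down from index 0:
  89 vs smaller child 2 at index 1, swap → [2, 89, 8, 22, 21, 26, 69, 91, 42, 62, 75, 86]
  89 vs smaller child 21 at index 4, swap → [2, 21, 8, 22, 89, 26, 69, 91, 42, 62, 75, 86]
  89 vs smaller child 62 at index 9, swap → [2, 21, 8, 22, 62, 26, 69, 91, 42, 89, 75, 86]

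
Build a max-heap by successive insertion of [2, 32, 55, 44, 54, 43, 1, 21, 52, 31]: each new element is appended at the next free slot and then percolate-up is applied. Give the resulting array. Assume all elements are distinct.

[55, 54, 43, 52, 44, 32, 1, 2, 21, 31]

Insert 2:
  append 2 at index 0 → [2] (no swap needed)
Insert 32:
  append 32 at index 1 → [2, 32]
  32 > parent 2 at index 0, swap → [32, 2]
Insert 55:
  append 55 at index 2 → [32, 2, 55]
  55 > parent 32 at index 0, swap → [55, 2, 32]
Insert 44:
  append 44 at index 3 → [55, 2, 32, 44]
  44 > parent 2 at index 1, swap → [55, 44, 32, 2]
Insert 54:
  append 54 at index 4 → [55, 44, 32, 2, 54]
  54 > parent 44 at index 1, swap → [55, 54, 32, 2, 44]
Insert 43:
  append 43 at index 5 → [55, 54, 32, 2, 44, 43]
  43 > parent 32 at index 2, swap → [55, 54, 43, 2, 44, 32]
Insert 1:
  append 1 at index 6 → [55, 54, 43, 2, 44, 32, 1] (no swap needed)
Insert 21:
  append 21 at index 7 → [55, 54, 43, 2, 44, 32, 1, 21]
  21 > parent 2 at index 3, swap → [55, 54, 43, 21, 44, 32, 1, 2]
Insert 52:
  append 52 at index 8 → [55, 54, 43, 21, 44, 32, 1, 2, 52]
  52 > parent 21 at index 3, swap → [55, 54, 43, 52, 44, 32, 1, 2, 21]
Insert 31:
  append 31 at index 9 → [55, 54, 43, 52, 44, 32, 1, 2, 21, 31] (no swap needed)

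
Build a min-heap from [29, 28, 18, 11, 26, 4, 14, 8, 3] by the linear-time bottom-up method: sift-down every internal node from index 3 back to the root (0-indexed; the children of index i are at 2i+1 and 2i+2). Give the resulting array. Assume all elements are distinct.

[3, 8, 4, 11, 26, 18, 14, 28, 29]

sift down from index 3:
  11 vs smaller child 3 at index 8, swap → [29, 28, 18, 3, 26, 4, 14, 8, 11]
sift down from index 2:
  18 vs smaller child 4 at index 5, swap → [29, 28, 4, 3, 26, 18, 14, 8, 11]
sift down from index 1:
  28 vs smaller child 3 at index 3, swap → [29, 3, 4, 28, 26, 18, 14, 8, 11]
  28 vs smaller child 8 at index 7, swap → [29, 3, 4, 8, 26, 18, 14, 28, 11]
sift down from index 0:
  29 vs smaller child 3 at index 1, swap → [3, 29, 4, 8, 26, 18, 14, 28, 11]
  29 vs smaller child 8 at index 3, swap → [3, 8, 4, 29, 26, 18, 14, 28, 11]
  29 vs smaller child 11 at index 8, swap → [3, 8, 4, 11, 26, 18, 14, 28, 29]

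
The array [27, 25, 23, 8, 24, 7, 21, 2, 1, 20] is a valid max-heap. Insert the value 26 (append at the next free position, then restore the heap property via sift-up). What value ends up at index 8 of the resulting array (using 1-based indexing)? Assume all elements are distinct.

2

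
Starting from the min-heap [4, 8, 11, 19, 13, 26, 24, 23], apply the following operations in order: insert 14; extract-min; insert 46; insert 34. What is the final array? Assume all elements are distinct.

[8, 13, 11, 14, 19, 26, 24, 23, 46, 34]

insert 14:
  append 14 at index 8 → [4, 8, 11, 19, 13, 26, 24, 23, 14]
  14 < parent 19 at index 3, swap → [4, 8, 11, 14, 13, 26, 24, 23, 19]
extract-min → returns 4:
  remove root 4; move last element 19 to root → [19, 8, 11, 14, 13, 26, 24, 23]
  19 vs smaller child 8 at index 1, swap → [8, 19, 11, 14, 13, 26, 24, 23]
  19 vs smaller child 13 at index 4, swap → [8, 13, 11, 14, 19, 26, 24, 23]
insert 46:
  append 46 at index 8 → [8, 13, 11, 14, 19, 26, 24, 23, 46] (no swap needed)
insert 34:
  append 34 at index 9 → [8, 13, 11, 14, 19, 26, 24, 23, 46, 34] (no swap needed)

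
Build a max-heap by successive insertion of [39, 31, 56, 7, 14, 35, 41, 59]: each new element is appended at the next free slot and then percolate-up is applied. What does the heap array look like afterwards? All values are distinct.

[59, 56, 41, 31, 14, 35, 39, 7]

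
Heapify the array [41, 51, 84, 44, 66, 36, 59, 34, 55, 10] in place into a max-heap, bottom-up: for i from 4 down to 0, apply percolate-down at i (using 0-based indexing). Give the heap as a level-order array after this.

[84, 66, 59, 55, 51, 36, 41, 34, 44, 10]

sift down from index 4: already satisfies heap property
sift down from index 3:
  44 vs larger child 55 at index 8, swap → [41, 51, 84, 55, 66, 36, 59, 34, 44, 10]
sift down from index 2: already satisfies heap property
sift down from index 1:
  51 vs larger child 66 at index 4, swap → [41, 66, 84, 55, 51, 36, 59, 34, 44, 10]
sift down from index 0:
  41 vs larger child 84 at index 2, swap → [84, 66, 41, 55, 51, 36, 59, 34, 44, 10]
  41 vs larger child 59 at index 6, swap → [84, 66, 59, 55, 51, 36, 41, 34, 44, 10]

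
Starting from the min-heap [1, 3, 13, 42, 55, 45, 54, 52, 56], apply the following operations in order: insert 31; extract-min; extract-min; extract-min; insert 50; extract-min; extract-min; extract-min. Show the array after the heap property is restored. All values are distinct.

insert 31:
  append 31 at index 9 → [1, 3, 13, 42, 55, 45, 54, 52, 56, 31]
  31 < parent 55 at index 4, swap → [1, 3, 13, 42, 31, 45, 54, 52, 56, 55]
extract-min → returns 1:
  remove root 1; move last element 55 to root → [55, 3, 13, 42, 31, 45, 54, 52, 56]
  55 vs smaller child 3 at index 1, swap → [3, 55, 13, 42, 31, 45, 54, 52, 56]
  55 vs smaller child 31 at index 4, swap → [3, 31, 13, 42, 55, 45, 54, 52, 56]
extract-min → returns 3:
  remove root 3; move last element 56 to root → [56, 31, 13, 42, 55, 45, 54, 52]
  56 vs smaller child 13 at index 2, swap → [13, 31, 56, 42, 55, 45, 54, 52]
  56 vs smaller child 45 at index 5, swap → [13, 31, 45, 42, 55, 56, 54, 52]
extract-min → returns 13:
  remove root 13; move last element 52 to root → [52, 31, 45, 42, 55, 56, 54]
  52 vs smaller child 31 at index 1, swap → [31, 52, 45, 42, 55, 56, 54]
  52 vs smaller child 42 at index 3, swap → [31, 42, 45, 52, 55, 56, 54]
insert 50:
  append 50 at index 7 → [31, 42, 45, 52, 55, 56, 54, 50]
  50 < parent 52 at index 3, swap → [31, 42, 45, 50, 55, 56, 54, 52]
extract-min → returns 31:
  remove root 31; move last element 52 to root → [52, 42, 45, 50, 55, 56, 54]
  52 vs smaller child 42 at index 1, swap → [42, 52, 45, 50, 55, 56, 54]
  52 vs smaller child 50 at index 3, swap → [42, 50, 45, 52, 55, 56, 54]
extract-min → returns 42:
  remove root 42; move last element 54 to root → [54, 50, 45, 52, 55, 56]
  54 vs smaller child 45 at index 2, swap → [45, 50, 54, 52, 55, 56]
extract-min → returns 45:
  remove root 45; move last element 56 to root → [56, 50, 54, 52, 55]
  56 vs smaller child 50 at index 1, swap → [50, 56, 54, 52, 55]
  56 vs smaller child 52 at index 3, swap → [50, 52, 54, 56, 55]

[50, 52, 54, 56, 55]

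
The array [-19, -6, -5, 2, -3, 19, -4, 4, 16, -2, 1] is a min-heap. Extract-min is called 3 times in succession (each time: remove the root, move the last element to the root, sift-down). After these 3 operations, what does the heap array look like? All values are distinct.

extract-min #1 returns -19:
  remove root -19; move last element 1 to root → [1, -6, -5, 2, -3, 19, -4, 4, 16, -2]
  1 vs smaller child -6 at index 1, swap → [-6, 1, -5, 2, -3, 19, -4, 4, 16, -2]
  1 vs smaller child -3 at index 4, swap → [-6, -3, -5, 2, 1, 19, -4, 4, 16, -2]
  1 vs only child -2 at index 9, swap → [-6, -3, -5, 2, -2, 19, -4, 4, 16, 1]
extract-min #2 returns -6:
  remove root -6; move last element 1 to root → [1, -3, -5, 2, -2, 19, -4, 4, 16]
  1 vs smaller child -5 at index 2, swap → [-5, -3, 1, 2, -2, 19, -4, 4, 16]
  1 vs smaller child -4 at index 6, swap → [-5, -3, -4, 2, -2, 19, 1, 4, 16]
extract-min #3 returns -5:
  remove root -5; move last element 16 to root → [16, -3, -4, 2, -2, 19, 1, 4]
  16 vs smaller child -4 at index 2, swap → [-4, -3, 16, 2, -2, 19, 1, 4]
  16 vs smaller child 1 at index 6, swap → [-4, -3, 1, 2, -2, 19, 16, 4]

[-4, -3, 1, 2, -2, 19, 16, 4]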